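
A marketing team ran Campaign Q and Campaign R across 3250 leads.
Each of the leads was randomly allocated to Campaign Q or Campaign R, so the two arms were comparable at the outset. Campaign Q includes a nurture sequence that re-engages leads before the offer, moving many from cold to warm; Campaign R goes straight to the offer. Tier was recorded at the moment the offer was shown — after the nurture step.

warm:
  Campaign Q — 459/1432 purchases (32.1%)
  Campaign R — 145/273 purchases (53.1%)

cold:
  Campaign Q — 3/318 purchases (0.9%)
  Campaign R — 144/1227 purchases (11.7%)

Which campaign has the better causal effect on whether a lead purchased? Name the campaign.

The engagement tier-specific comparison favours Campaign R throughout, but the pooled figures favour Campaign Q. The question is whether to condition on engagement tier.
Engagement tier is downstream of the campaign. One should not condition on a consequence of treatment, so the overall rates are the right comparison.
Pooled: Campaign Q 26.4% vs Campaign R 19.3%; Campaign Q is higher overall.

Campaign Q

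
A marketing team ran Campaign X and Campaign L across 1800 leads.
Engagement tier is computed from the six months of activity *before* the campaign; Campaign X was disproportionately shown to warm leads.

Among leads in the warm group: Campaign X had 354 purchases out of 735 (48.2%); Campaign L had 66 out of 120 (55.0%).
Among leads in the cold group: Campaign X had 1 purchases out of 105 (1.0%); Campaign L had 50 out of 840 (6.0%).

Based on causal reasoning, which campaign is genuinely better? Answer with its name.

Campaign L

The stratified and pooled comparisons disagree (Campaign L wins within each engagement tier; Campaign X wins overall), so the answer turns on the causal role of engagement tier.
Engagement tier is set before the campaign has any effect — it is not caused by the campaign — and it independently drives the outcome. That makes it a confounder, so the causal comparison is within engagement tier levels.
Within each level — warm: 48.2% vs 55.0%; cold: 1.0% vs 6.0% — Campaign L is higher every time.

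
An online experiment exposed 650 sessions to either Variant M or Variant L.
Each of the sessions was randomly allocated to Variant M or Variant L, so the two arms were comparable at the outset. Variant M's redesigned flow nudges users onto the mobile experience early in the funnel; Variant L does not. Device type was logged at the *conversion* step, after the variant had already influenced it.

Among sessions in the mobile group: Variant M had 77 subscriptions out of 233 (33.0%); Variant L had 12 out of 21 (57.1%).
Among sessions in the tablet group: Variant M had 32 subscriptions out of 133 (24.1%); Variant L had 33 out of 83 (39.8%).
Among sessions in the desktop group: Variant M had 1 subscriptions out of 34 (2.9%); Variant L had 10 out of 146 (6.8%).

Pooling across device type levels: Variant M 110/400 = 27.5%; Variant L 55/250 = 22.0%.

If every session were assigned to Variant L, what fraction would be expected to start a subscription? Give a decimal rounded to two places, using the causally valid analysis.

0.22

The distribution of device type is itself part of what the variant does — it is an intermediate outcome. Holding it fixed would remove that part of the effect; the total effect is the pooled difference.
So P(outcome | do(Variant L)) is just the pooled rate for Variant L: 55/250 = 0.220.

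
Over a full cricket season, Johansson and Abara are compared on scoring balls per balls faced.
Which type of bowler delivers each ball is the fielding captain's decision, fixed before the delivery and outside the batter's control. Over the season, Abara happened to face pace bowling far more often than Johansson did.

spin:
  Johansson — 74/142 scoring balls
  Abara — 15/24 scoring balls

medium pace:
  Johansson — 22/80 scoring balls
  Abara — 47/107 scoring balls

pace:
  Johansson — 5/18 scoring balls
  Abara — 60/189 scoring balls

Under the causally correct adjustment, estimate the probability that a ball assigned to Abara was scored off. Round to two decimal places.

0.45

The stratified and pooled comparisons disagree (Abara wins within each bowling type; Johansson wins overall), so the answer turns on the causal role of bowling type.
Bowling type is set before the player has any effect — it is not caused by the player — and it independently drives the outcome. That makes it a confounder, so the causal comparison is within bowling type levels.
Standardising Abara to the population bowling type mix: 0.296·15/24 + 0.334·47/107 + 0.370·60/189 = 0.449.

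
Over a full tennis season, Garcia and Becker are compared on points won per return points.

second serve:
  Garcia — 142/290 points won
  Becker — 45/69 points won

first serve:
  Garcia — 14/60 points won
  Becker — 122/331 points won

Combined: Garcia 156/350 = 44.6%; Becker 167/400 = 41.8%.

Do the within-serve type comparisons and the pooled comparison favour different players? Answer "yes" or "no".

Within each serve type level (second serve 49.0% vs 65.2%; first serve 23.3% vs 36.9%), Becker has the higher rate every time. Pooled: 44.6% vs 41.8% — Garcia has the higher rate overall. The two comparisons disagree.

yes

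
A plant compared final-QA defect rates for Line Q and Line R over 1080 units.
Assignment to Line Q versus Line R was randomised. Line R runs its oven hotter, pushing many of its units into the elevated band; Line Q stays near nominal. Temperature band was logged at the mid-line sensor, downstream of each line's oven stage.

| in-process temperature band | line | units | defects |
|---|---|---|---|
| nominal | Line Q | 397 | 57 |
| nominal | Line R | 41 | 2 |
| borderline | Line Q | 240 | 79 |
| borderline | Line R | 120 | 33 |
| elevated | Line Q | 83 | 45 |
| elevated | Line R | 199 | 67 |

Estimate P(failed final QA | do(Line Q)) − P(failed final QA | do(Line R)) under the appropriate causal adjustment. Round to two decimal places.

-0.03

The in-process temperature band-specific comparison favours Line R throughout, but the pooled figures favour Line Q. The question is whether to condition on in-process temperature band.
In-process temperature band is downstream of the line. One should not condition on a consequence of treatment, so the overall rates are the right comparison.
The causal difference is the pooled difference: 0.251 − 0.283 = -0.032.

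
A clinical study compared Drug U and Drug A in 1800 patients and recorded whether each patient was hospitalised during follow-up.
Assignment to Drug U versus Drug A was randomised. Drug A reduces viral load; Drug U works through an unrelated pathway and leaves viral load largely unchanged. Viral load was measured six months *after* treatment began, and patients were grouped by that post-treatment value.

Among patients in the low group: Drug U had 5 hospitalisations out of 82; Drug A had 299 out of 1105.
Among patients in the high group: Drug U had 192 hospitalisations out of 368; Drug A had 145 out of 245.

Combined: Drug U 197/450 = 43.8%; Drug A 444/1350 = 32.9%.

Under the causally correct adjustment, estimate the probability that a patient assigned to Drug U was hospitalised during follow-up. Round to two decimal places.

Stratifying would compare drugs among patients the drugs themselves sorted into viral load groups — a form of selection on an intermediate. The unconditioned pooled rates give the total causal effect.
So P(outcome | do(Drug U)) is just the pooled rate for Drug U: 197/450 = 0.438.

0.44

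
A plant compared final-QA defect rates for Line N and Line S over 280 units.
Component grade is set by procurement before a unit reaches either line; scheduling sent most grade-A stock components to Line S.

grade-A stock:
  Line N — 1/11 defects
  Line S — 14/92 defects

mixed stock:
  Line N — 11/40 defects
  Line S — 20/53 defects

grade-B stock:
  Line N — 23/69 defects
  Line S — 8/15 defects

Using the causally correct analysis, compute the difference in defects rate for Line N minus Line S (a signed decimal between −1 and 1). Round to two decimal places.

Component grade differs across lines for reasons unrelated to any effect of the line itself, and it separately predicts the outcome — a classic confounder. We must compare within component grade levels.
Adjusting over the population distribution of component grade: 0.368·(0.091−0.152) + 0.332·(0.275−0.377) + 0.300·(0.333−0.533) = -0.117.

-0.12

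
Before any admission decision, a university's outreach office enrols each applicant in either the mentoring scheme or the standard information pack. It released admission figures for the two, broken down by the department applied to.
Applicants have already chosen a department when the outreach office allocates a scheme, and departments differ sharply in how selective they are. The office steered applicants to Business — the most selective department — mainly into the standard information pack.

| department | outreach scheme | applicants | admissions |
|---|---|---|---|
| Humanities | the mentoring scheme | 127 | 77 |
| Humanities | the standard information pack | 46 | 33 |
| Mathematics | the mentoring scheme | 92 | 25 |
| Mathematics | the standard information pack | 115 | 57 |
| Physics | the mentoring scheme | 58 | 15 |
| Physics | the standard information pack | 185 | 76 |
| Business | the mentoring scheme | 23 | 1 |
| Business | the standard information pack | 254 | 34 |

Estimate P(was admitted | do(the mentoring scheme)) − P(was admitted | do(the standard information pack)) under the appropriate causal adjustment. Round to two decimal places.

-0.14

Within every department level the standard information pack has the higher rate, yet pooled the mentoring scheme does — Simpson's reversal.
Department satisfies the back-door criterion: it is not a descendant of the outreach scheme, and it blocks the spurious path from outreach scheme to outcome. Adjusting for it (i.e., using the within-department rates) gives the causal effect.
Adjusting over the population distribution of department: 0.192·(0.606−0.717) + 0.230·(0.272−0.496) + 0.270·(0.259−0.411) + 0.308·(0.043−0.134) = -0.142.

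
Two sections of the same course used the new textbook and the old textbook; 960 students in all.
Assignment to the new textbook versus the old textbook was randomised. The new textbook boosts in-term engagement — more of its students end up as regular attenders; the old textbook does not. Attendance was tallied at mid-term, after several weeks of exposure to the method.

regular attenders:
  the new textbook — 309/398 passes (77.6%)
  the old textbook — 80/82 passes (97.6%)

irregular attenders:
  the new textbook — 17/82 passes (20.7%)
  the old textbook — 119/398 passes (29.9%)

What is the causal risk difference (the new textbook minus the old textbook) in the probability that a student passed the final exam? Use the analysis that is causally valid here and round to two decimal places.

the old textbook is higher inside every mid-term attendance stratum but the new textbook is higher in aggregate. Whether to stratify depends on how mid-term attendance relates to the teaching method.
Mid-term attendance lies on the pathway teaching method → mid-term attendance → outcome, so adjusting for it blocks the indirect effect. For the total causal effect of teaching method, use the unadjusted pooled rates.
The causal difference is the pooled difference: 0.679 − 0.415 = +0.265.

+0.26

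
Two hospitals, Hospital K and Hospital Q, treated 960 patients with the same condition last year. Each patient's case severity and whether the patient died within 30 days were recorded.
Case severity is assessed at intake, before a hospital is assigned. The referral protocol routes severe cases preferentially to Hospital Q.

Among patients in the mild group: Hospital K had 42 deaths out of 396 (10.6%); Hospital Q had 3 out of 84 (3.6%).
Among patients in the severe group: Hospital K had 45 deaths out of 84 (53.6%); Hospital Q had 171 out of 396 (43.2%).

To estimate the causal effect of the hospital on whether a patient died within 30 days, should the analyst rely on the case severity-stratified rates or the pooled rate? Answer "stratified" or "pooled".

Case severity differs across hospitals for reasons unrelated to any effect of the hospital itself, and it separately predicts the outcome — a classic confounder. We must compare within case severity levels.
Within each level — mild: 10.6% vs 3.6%; severe: 53.6% vs 43.2% — Hospital Q is lower every time.

stratified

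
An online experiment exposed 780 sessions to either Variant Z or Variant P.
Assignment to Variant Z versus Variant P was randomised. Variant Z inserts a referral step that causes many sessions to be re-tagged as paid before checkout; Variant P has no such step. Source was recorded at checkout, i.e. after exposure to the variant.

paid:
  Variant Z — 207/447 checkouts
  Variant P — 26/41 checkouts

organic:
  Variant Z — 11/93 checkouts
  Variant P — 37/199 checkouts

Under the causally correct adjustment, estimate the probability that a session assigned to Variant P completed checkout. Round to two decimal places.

Traffic source is downstream of the variant. One should not condition on a consequence of treatment, so the overall rates are the right comparison.
So P(outcome | do(Variant P)) is just the pooled rate for Variant P: 63/240 = 0.263.

0.26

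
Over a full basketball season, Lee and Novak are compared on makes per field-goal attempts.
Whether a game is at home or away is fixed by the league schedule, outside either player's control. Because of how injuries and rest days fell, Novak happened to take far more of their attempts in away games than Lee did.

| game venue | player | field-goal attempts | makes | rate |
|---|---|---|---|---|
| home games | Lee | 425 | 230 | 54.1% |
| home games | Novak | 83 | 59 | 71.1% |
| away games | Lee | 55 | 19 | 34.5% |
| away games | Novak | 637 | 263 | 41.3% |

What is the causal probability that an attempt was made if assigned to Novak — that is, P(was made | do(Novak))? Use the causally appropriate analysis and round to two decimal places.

Novak is higher inside every game venue stratum but Lee is higher in aggregate. Whether to stratify depends on how game venue relates to the player.
The imbalance in game venue arose from how field-goal attempts were allocated, not from anything the player did; and game venue independently affects the outcome. The pooled gap is confounded — condition on game venue.
Standardising Novak to the population game venue mix: 0.423·59/83 + 0.577·263/637 = 0.539.

0.54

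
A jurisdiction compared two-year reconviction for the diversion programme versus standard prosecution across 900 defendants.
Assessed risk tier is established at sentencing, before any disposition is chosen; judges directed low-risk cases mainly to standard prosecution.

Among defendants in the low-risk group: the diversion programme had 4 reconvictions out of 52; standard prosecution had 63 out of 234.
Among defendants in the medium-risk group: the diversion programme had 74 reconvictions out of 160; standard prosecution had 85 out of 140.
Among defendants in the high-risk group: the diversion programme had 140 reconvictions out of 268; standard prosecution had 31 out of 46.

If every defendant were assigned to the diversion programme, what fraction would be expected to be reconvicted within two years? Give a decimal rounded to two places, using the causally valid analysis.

0.36

The imbalance in assessed risk tier arose from how defendants were allocated, not from anything the disposition did; and assessed risk tier independently affects the outcome. The pooled gap is confounded — condition on assessed risk tier.
Standardising the diversion programme to the population assessed risk tier mix: 0.318·4/52 + 0.333·74/160 + 0.349·140/268 = 0.361.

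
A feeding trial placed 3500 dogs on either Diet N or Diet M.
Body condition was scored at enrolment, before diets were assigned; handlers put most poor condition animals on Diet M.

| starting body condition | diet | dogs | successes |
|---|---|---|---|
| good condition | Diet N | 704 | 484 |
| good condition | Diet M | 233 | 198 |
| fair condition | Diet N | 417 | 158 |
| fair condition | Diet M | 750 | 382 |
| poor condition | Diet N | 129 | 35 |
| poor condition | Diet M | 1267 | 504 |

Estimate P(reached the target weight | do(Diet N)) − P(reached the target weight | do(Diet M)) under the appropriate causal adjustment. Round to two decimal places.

Here starting body condition is a common cause — it drives both which diet a case falls under and the outcome. The crude comparison mixes populations; the stratum-specific rates are the causally relevant ones.
Adjusting over the population distribution of starting body condition: 0.268·(0.688−0.850) + 0.333·(0.379−0.509) + 0.399·(0.271−0.398) = -0.137.

-0.14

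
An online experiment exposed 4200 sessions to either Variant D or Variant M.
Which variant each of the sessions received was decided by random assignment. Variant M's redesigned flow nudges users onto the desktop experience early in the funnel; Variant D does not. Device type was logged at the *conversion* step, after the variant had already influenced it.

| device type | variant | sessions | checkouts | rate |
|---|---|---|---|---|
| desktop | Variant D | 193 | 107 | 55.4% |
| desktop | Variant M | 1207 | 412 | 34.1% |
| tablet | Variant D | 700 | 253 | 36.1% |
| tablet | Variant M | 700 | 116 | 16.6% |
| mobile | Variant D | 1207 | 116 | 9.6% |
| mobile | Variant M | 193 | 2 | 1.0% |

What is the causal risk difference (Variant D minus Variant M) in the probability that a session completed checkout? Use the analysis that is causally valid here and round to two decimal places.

Variant D is higher inside every device type stratum but Variant M is higher in aggregate. Whether to stratify depends on how device type relates to the variant.
Device type is downstream of the variant. One should not condition on a consequence of treatment, so the overall rates are the right comparison.
The causal difference is the pooled difference: 0.227 − 0.252 = -0.026.

-0.03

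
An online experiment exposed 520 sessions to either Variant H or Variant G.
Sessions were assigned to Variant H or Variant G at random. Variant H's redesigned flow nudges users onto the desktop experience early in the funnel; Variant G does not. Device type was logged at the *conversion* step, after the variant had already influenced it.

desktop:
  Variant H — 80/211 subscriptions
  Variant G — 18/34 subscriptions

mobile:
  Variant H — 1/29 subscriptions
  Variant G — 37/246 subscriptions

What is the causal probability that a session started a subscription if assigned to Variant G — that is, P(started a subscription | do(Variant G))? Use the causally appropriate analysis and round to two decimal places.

0.20

The device type-specific comparison favours Variant G throughout, but the pooled figures favour Variant H. The question is whether to condition on device type.
Device type here is a post-treatment variable shaped by the variant; conditioning on it would introduce bias rather than remove it. The overall comparison is the causal one.
So P(outcome | do(Variant G)) is just the pooled rate for Variant G: 55/280 = 0.196.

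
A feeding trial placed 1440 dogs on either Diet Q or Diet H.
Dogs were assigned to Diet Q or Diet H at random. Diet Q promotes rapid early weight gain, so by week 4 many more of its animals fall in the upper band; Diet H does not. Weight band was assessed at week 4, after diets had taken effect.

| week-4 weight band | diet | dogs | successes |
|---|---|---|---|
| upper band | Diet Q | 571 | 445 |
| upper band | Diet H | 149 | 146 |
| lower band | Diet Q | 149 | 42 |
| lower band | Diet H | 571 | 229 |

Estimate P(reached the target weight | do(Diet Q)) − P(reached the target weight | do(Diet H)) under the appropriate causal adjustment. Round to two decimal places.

+0.16

Week-4 weight band here is a post-treatment variable shaped by the diet; conditioning on it would introduce bias rather than remove it. The overall comparison is the causal one.
The causal difference is the pooled difference: 0.676 − 0.521 = +0.156.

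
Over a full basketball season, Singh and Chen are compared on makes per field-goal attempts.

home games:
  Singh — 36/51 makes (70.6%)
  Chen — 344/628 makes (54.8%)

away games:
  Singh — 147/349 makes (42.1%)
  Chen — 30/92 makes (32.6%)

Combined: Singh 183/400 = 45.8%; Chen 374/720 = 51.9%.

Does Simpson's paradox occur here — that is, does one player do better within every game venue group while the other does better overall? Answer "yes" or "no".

Within each game venue level (home games 70.6% vs 54.8%; away games 42.1% vs 32.6%), Singh has the higher rate every time. Pooled: 45.8% vs 51.9% — Chen has the higher rate overall. The two comparisons disagree.

yes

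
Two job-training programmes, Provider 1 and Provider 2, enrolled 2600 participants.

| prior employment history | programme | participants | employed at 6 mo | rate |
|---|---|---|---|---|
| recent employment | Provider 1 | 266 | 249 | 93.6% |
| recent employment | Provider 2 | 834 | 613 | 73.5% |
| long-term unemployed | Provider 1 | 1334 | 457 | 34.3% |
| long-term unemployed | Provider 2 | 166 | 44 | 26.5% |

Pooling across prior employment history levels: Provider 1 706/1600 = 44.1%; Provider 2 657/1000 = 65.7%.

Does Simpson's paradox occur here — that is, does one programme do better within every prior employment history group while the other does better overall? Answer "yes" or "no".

Within each prior employment history level (recent employment 93.6% vs 73.5%; long-term unemployed 34.3% vs 26.5%), Provider 1 has the higher rate every time. Pooled: 44.1% vs 65.7% — Provider 2 has the higher rate overall. The two comparisons disagree.

yes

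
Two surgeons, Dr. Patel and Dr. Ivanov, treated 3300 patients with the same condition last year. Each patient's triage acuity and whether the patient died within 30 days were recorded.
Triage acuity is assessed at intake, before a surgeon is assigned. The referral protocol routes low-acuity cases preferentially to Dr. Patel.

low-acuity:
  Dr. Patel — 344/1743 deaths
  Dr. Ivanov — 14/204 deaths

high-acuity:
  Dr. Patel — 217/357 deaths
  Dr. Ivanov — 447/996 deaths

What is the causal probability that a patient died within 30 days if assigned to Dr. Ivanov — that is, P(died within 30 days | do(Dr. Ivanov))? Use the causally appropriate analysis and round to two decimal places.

0.22

Here triage acuity is a common cause — it drives both which surgeon a case falls under and the outcome. The crude comparison mixes populations; the stratum-specific rates are the causally relevant ones.
Standardising Dr. Ivanov to the population triage acuity mix: 0.590·14/204 + 0.410·447/996 = 0.224.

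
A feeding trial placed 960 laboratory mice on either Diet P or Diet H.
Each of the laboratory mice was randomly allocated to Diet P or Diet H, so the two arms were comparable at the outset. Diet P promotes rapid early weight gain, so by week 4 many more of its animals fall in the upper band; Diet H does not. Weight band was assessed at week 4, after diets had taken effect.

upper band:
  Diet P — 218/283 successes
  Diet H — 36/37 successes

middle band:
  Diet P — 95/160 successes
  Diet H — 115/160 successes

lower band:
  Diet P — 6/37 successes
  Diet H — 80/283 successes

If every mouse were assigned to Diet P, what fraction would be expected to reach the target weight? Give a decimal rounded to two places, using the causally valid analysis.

Within every week-4 weight band level Diet H has the higher rate, yet pooled Diet P does — Simpson's reversal.
Week-4 weight band lies on the pathway diet → week-4 weight band → outcome, so adjusting for it blocks the indirect effect. For the total causal effect of diet, use the unadjusted pooled rates.
So P(outcome | do(Diet P)) is just the pooled rate for Diet P: 319/480 = 0.665.

0.66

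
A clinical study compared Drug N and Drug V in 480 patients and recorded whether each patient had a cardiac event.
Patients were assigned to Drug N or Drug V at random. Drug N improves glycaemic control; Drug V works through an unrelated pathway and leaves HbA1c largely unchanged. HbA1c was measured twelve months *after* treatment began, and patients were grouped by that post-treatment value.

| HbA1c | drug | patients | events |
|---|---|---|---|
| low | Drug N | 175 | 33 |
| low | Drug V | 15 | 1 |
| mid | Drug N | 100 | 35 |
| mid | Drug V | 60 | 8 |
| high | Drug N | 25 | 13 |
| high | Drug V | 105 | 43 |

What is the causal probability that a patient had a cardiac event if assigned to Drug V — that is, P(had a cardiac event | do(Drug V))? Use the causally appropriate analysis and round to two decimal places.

Drug V is lower inside every HbA1c stratum but Drug N is lower in aggregate. Whether to stratify depends on how HbA1c relates to the drug.
HbA1c here is a post-treatment variable shaped by the drug; conditioning on it would introduce bias rather than remove it. The overall comparison is the causal one.
So P(outcome | do(Drug V)) is just the pooled rate for Drug V: 52/180 = 0.289.

0.29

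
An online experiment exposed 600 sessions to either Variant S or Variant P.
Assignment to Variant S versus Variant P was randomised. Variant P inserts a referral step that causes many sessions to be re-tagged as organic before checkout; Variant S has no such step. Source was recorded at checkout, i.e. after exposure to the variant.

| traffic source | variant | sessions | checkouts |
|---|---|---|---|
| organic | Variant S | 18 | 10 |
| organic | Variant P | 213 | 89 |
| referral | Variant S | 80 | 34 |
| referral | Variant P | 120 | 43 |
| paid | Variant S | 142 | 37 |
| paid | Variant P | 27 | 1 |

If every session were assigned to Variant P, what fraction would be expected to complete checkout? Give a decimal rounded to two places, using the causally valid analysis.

0.37

The traffic source-specific comparison favours Variant S throughout, but the pooled figures favour Variant P. The question is whether to condition on traffic source.
The distribution of traffic source is itself part of what the variant does — it is an intermediate outcome. Holding it fixed would remove that part of the effect; the total effect is the pooled difference.
So P(outcome | do(Variant P)) is just the pooled rate for Variant P: 133/360 = 0.369.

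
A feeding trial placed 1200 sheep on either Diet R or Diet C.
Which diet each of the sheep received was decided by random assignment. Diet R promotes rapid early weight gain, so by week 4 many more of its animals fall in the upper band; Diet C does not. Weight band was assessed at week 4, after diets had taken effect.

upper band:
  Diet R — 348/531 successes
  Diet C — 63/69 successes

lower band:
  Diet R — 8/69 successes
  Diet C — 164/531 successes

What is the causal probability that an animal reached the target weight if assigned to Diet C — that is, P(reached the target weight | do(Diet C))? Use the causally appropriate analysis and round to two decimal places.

The week-4 weight band-specific comparison favours Diet C throughout, but the pooled figures favour Diet R. The question is whether to condition on week-4 weight band.
The distribution of week-4 weight band is itself part of what the diet does — it is an intermediate outcome. Holding it fixed would remove that part of the effect; the total effect is the pooled difference.
So P(outcome | do(Diet C)) is just the pooled rate for Diet C: 227/600 = 0.378.

0.38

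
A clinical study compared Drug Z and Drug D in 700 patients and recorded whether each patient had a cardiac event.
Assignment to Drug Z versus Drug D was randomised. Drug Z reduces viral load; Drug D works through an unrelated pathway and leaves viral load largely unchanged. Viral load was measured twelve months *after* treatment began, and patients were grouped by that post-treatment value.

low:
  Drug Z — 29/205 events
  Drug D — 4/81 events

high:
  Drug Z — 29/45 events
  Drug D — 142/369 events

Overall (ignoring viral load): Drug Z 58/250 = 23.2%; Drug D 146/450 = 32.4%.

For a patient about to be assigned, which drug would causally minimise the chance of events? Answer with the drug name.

Drug Z

Viral load lies on the pathway drug → viral load → outcome, so adjusting for it blocks the indirect effect. For the total causal effect of drug, use the unadjusted pooled rates.
Pooled: Drug Z 23.2% vs Drug D 32.4%; Drug Z is lower overall.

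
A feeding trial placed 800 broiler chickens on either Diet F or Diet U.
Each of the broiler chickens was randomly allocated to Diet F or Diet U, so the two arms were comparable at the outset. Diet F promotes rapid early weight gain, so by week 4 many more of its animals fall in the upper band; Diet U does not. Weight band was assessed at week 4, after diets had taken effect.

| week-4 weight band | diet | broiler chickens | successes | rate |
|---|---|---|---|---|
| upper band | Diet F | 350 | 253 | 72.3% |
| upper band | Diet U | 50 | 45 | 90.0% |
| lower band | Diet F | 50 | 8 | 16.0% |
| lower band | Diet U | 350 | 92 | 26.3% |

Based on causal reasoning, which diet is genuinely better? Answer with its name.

The distribution of week-4 weight band is itself part of what the diet does — it is an intermediate outcome. Holding it fixed would remove that part of the effect; the total effect is the pooled difference.
Pooled: Diet F 65.2% vs Diet U 34.2%; Diet F is higher overall.

Diet F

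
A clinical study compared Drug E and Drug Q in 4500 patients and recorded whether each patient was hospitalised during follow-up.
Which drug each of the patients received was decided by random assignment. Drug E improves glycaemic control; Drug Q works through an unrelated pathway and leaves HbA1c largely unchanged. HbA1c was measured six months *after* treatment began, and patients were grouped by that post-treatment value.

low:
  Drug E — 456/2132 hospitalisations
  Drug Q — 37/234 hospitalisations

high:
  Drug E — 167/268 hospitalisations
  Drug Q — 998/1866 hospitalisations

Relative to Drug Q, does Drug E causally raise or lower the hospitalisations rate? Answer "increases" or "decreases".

HbA1c lies on the pathway drug → HbA1c → outcome, so adjusting for it blocks the indirect effect. For the total causal effect of drug, use the unadjusted pooled rates.
Pooled: Drug E 26.0% vs Drug Q 49.3%; Drug E is lower overall.

decreases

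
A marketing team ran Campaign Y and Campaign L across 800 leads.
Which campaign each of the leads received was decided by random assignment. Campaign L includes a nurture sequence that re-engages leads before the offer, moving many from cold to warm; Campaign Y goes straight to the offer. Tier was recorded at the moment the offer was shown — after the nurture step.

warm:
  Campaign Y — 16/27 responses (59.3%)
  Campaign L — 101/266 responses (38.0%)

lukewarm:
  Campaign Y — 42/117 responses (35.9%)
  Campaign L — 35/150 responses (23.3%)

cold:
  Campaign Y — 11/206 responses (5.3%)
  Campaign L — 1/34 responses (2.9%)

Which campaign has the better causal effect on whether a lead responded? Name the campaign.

The distribution of engagement tier is itself part of what the campaign does — it is an intermediate outcome. Holding it fixed would remove that part of the effect; the total effect is the pooled difference.
Pooled: Campaign Y 19.7% vs Campaign L 30.4%; Campaign L is higher overall.

Campaign L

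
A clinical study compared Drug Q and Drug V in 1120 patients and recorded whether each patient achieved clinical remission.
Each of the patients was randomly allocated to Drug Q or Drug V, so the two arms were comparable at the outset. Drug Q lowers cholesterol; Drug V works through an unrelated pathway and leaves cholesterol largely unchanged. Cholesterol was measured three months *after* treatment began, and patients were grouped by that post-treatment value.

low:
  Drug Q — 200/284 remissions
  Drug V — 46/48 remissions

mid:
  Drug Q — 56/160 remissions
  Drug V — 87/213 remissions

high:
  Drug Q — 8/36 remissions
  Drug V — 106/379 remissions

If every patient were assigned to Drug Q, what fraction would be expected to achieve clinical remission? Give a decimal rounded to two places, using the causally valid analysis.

The distribution of cholesterol is itself part of what the drug does — it is an intermediate outcome. Holding it fixed would remove that part of the effect; the total effect is the pooled difference.
So P(outcome | do(Drug Q)) is just the pooled rate for Drug Q: 264/480 = 0.550.

0.55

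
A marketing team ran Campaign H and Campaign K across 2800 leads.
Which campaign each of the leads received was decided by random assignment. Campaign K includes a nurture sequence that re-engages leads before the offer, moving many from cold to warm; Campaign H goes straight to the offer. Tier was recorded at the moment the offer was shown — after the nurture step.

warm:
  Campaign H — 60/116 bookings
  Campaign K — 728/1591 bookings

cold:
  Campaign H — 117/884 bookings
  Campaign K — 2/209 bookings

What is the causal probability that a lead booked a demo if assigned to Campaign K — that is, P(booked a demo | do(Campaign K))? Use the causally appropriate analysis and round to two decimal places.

0.41

The stratified and pooled comparisons disagree (Campaign H wins within each engagement tier; Campaign K wins overall), so the answer turns on the causal role of engagement tier.
Engagement tier is recorded after the campaign and is itself shifted by it — it sits on the causal path from campaign to outcome. Conditioning on a mediator would strip out part of the effect we want; the pooled comparison gives the total causal effect.
So P(outcome | do(Campaign K)) is just the pooled rate for Campaign K: 730/1800 = 0.406.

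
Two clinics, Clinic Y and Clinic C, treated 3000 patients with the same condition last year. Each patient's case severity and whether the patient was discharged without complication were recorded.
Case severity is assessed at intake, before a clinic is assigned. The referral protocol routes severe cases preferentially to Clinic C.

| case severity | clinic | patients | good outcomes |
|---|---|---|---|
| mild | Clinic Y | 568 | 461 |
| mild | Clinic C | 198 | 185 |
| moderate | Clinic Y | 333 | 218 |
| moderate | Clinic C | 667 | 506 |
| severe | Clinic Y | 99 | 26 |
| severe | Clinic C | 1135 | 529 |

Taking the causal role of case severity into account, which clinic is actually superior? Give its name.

Within every case severity level Clinic C has the higher rate, yet pooled Clinic Y does — Simpson's reversal.
Since case severity is a pre-existing factor (not a product of the clinic) and it affects the outcome on its own, it is a confounder. The stratified rates, not the pooled rate, identify the causal effect.
Within each level — mild: 81.2% vs 93.4%; moderate: 65.5% vs 75.9%; severe: 26.3% vs 46.6% — Clinic C is higher every time.

Clinic C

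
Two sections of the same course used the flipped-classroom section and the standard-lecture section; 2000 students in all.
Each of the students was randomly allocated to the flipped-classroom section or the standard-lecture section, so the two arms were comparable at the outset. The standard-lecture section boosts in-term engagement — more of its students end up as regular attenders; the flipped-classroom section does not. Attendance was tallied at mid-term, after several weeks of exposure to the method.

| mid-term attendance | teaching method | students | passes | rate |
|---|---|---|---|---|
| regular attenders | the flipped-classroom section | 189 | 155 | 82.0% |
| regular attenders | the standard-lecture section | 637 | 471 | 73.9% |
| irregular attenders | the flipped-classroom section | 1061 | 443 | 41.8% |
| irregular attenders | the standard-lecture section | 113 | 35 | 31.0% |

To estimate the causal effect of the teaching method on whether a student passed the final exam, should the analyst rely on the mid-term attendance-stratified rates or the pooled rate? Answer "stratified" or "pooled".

pooled

Within every mid-term attendance level the flipped-classroom section has the higher rate, yet pooled the standard-lecture section does — Simpson's reversal.
Mid-term attendance is recorded after the teaching method and is itself shifted by it — it sits on the causal path from teaching method to outcome. Conditioning on a mediator would strip out part of the effect we want; the pooled comparison gives the total causal effect.
Pooled: the flipped-classroom section 47.8% vs the standard-lecture section 67.5%; the standard-lecture section is higher overall.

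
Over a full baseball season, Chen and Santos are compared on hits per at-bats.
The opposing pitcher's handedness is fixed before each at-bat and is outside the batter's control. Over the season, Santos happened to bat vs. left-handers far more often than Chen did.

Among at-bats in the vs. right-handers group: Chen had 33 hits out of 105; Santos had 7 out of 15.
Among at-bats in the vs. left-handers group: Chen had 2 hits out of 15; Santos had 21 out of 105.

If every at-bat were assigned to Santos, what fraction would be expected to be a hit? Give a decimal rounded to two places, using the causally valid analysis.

Since pitcher handedness is a pre-existing factor (not a product of the player) and it affects the outcome on its own, it is a confounder. The stratified rates, not the pooled rate, identify the causal effect.
Standardising Santos to the population pitcher handedness mix: 0.500·7/15 + 0.500·21/105 = 0.333.

0.33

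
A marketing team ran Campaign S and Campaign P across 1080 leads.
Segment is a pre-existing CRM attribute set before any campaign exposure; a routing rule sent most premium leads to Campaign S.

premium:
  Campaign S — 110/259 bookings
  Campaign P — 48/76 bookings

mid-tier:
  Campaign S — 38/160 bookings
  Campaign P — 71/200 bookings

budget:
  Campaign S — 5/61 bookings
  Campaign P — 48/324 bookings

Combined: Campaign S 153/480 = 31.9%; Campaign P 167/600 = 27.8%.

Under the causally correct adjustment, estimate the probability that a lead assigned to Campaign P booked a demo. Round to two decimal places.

0.37

Customer segment differs across campaigns for reasons unrelated to any effect of the campaign itself, and it separately predicts the outcome — a classic confounder. We must compare within customer segment levels.
Standardising Campaign P to the population customer segment mix: 0.310·48/76 + 0.333·71/200 + 0.356·48/324 = 0.367.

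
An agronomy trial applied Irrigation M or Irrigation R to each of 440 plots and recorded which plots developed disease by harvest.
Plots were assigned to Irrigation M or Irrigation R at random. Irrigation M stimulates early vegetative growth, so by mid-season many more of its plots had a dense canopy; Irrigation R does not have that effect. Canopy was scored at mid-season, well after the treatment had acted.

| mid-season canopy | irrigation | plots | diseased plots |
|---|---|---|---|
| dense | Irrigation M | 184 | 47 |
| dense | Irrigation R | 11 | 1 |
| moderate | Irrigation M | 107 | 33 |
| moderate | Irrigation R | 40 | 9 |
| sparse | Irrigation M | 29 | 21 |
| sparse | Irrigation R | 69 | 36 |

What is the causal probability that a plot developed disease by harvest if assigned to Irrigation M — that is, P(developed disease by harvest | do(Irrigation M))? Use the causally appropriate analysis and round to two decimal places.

0.32

The mid-season canopy-specific comparison favours Irrigation R throughout, but the pooled figures favour Irrigation M. The question is whether to condition on mid-season canopy.
Mid-season canopy here is a post-treatment variable shaped by the irrigation; conditioning on it would introduce bias rather than remove it. The overall comparison is the causal one.
So P(outcome | do(Irrigation M)) is just the pooled rate for Irrigation M: 101/320 = 0.316.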